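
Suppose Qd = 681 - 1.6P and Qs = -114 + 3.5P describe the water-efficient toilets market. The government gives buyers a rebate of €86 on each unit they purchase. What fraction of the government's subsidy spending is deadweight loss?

Pre-subsidy: 681 - 1.6P = -114 + 3.5P gives P* = 2650/17, Q* = 7337/17.
With the rebate, buyers effectively pay Pb = Ps − 86, where Ps is the price sellers receive.
Demand in terms of Ps becomes Qd = 681 − 1.6(Ps − 86) = 818.6 - 1.6Ps. Setting this equal to supply: 818.6 - 1.6Ps = -114 + 3.5Ps, so Ps = 9326/51.
Buyers pay Pb = 9326/51 − 86 = 4940/51; Q' = -114 + 3.5·(9326/51) = 26827/51.
ΔCS = ½(7337/17 + 26827/51)(2650/17 − 4940/51) = 73501190/2601; ΔPS = ½(7337/17 + 26827/51)(9326/51 − 2650/17) = 33600544/2601.
Government spending = 86 × 26827/51 = 2307122/51.
DWL = ½ × 86 × (26827/51 − 7337/17) = 207088/51; fraction = (207088/51) / (2307122/51) = 2408/26827.

DWL / government spending = 2408/26827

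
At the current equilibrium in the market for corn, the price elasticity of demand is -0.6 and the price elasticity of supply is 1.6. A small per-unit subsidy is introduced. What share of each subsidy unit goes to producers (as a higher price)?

Producer share = 3/11

For a small subsidy around the equilibrium, the benefit split depends on the relative slopes, which at a point are proportional to the elasticities.
Buyer share = εs/(εs + |εd|) = 1.6/(1.6 + 0.6) = 8/11; seller share = |εd|/(εs + |εd|) = 3/11.
So producers capture 3/11 of the subsidy.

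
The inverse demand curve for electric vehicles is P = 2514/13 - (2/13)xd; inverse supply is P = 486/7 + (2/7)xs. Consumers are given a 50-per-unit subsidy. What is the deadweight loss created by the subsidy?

Deadweight loss = 2843.75

Pre-subsidy: 2514/13 - (2/13)x = 486/7 + (2/7)x gives x* = 282 and P* = 150.
With the rebate, buyers effectively pay Pb = Ps − 50, where Ps is the price sellers receive.
On the curves, Pb = 2514/13 - (2/13)x and Ps = 486/7 + (2/7)x; the wedge Ps − Pb = 50 gives 486/7 + (2/7)x − (2514/13 - (2/13)x) = 50, so x' = 395.75.
Then Pb = 2514/13 − (2/13)·395.75 = 132.5 and Ps = 486/7 + (2/7)·395.75 = 182.5.
The subsidy expands output by 395.75 − 282 = 113.75 past the efficient level; on those units the gap between marginal cost and willingness to pay runs from 0 up to 50.
DWL = ½ × 50 × 113.75 = 2843.75.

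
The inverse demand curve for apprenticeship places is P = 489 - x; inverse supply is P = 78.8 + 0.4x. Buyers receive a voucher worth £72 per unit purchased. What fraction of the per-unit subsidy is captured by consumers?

Consumer share = 5/7

Pre-subsidy: 489 - x = 78.8 + 0.4x gives x* = 293 and P* = 196.
With the rebate, buyers effectively pay Pb = Ps − 72, where Ps is the price sellers receive.
On the curves, Pb = 489 - x and Ps = 78.8 + 0.4x; the wedge Ps − Pb = 72 gives 78.8 + 0.4x − (489 - x) = 72, so x' = 2411/7.
Then Pb = 489 − 1·(2411/7) = 1012/7 and Ps = 78.8 + 0.4·(2411/7) = 1516/7.
Buyers' price falls by P* − Pb = 196 − 1012/7 = 360/7; sellers' price rises by Ps − P* = 1516/7 − 196 = 144/7.
So consumers capture (360/7)/72 = 5/7 of each unit of subsidy.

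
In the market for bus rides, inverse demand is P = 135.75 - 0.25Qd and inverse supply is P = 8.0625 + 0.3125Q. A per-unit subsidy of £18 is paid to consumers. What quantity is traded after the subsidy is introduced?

Q' = 259

Pre-subsidy: 135.75 - 0.25Q = 8.0625 + 0.3125Q gives Q* = 227 and P* = 79.
With the rebate, buyers effectively pay Pb = Ps − 18, where Ps is the price sellers receive.
On the curves, Pb = 135.75 - 0.25Q and Ps = 8.0625 + 0.3125Q; the wedge Ps − Pb = 18 gives 8.0625 + 0.3125Q − (135.75 - 0.25Q) = 18, so Q' = 259.
Then Pb = 135.75 − 0.25·259 = 71 and Ps = 8.0625 + 0.3125·259 = 89.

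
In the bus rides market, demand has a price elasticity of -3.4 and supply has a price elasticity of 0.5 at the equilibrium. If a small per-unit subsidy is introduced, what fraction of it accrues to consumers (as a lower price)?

Consumer share = 5/39

For a small subsidy around the equilibrium, the benefit split depends on the relative slopes, which at a point are proportional to the elasticities.
Buyer share = εs/(εs + |εd|) = 0.5/(0.5 + 3.4) = 5/39; seller share = |εd|/(εs + |εd|) = 34/39.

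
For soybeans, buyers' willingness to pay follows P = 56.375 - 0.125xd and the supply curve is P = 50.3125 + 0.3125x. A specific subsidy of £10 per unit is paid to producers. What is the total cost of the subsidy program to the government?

Pre-subsidy: 56.375 - 0.125x = 50.3125 + 0.3125x gives x* = 97/7 and P* = 765/14.
With the subsidy, sellers receive Ps = Pb + 10 for each unit, where Pb is the price buyers pay.
On the curves, Pb = 56.375 - 0.125x and Ps = 50.3125 + 0.3125x; the wedge Ps − Pb = 10 gives 50.3125 + 0.3125x − (56.375 - 0.125x) = 10, so x' = 257/7.
Then Pb = 56.375 − 0.125·(257/7) = 725/14 and Ps = 50.3125 + 0.3125·(257/7) = 865/14.
Government outlay = subsidy × quantity = 10 × 257/7 = 2570/7.

Government cost = 2570/7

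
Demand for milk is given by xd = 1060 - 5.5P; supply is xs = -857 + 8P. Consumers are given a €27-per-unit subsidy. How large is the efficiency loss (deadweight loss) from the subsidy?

Pre-subsidy: 1060 - 5.5P = -857 + 8P gives P* = 142, x* = 279.
With the rebate, buyers effectively pay Pb = Ps − 27, where Ps is the price sellers receive.
Demand in terms of Ps becomes xd = 1060 − 5.5(Ps − 27) = 1208.5 - 5.5Ps. Setting this equal to supply: 1208.5 - 5.5Ps = -857 + 8Ps, so Ps = 153.
Buyers pay Pb = 153 − 27 = 126; x' = -857 + 8·153 = 367.
The subsidy expands output by 367 − 279 = 88 past the efficient level; on those units the gap between marginal cost and willingness to pay runs from 0 up to 27.
DWL = ½ × 27 × 88 = 1188.

Deadweight loss = €1188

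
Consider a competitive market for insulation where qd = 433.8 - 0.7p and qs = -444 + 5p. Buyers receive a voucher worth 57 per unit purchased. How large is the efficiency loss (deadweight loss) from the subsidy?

Pre-subsidy: 433.8 - 0.7p = -444 + 5p gives p* = 154, q* = 326.
With the rebate, buyers effectively pay pb = ps − 57, where ps is the price sellers receive.
Demand in terms of ps becomes qd = 433.8 − 0.7(ps − 57) = 473.7 - 0.7ps. Setting this equal to supply: 473.7 - 0.7ps = -444 + 5ps, so ps = 161.
Buyers pay pb = 161 − 57 = 104; q' = -444 + 5·161 = 361.
The subsidy expands output by 361 − 326 = 35 past the efficient level; on those units the gap between marginal cost and willingness to pay runs from 0 up to 57.
DWL = ½ × 57 × 35 = 997.5.

Deadweight loss = 997.5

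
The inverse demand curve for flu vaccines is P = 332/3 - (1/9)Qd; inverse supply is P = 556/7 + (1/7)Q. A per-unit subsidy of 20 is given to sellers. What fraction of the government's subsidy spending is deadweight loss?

Pre-subsidy: 332/3 - (1/9)Q = 556/7 + (1/7)Q gives Q* = 123 and P* = 97.
With the subsidy, sellers receive Ps = Pb + 20 for each unit, where Pb is the price buyers pay.
On the curves, Pb = 332/3 - (1/9)Q and Ps = 556/7 + (1/7)Q; the wedge Ps − Pb = 20 gives 556/7 + (1/7)Q − (332/3 - (1/9)Q) = 20, so Q' = 201.75.
Then Pb = 332/3 − (1/9)·201.75 = 88.25 and Ps = 556/7 + (1/7)·201.75 = 108.25.
ΔCS = ½(123 + 201.75)(97 − 88.25) = 1420.78125; ΔPS = ½(123 + 201.75)(108.25 − 97) = 1826.71875.
Government spending = 20 × 201.75 = 4035.
DWL = ½ × 20 × (201.75 − 123) = 787.5; fraction = 787.5 / 4035 = 105/538.

DWL / government spending = 105/538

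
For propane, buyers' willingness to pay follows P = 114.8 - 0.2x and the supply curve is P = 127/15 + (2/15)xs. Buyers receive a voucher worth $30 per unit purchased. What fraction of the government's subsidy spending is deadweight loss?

DWL / government spending = 45/409

Pre-subsidy: 114.8 - 0.2x = 127/15 + (2/15)x gives x* = 319 and P* = 51.
With the rebate, buyers effectively pay Pb = Ps − 30, where Ps is the price sellers receive.
On the curves, Pb = 114.8 - 0.2x and Ps = 127/15 + (2/15)x; the wedge Ps − Pb = 30 gives 127/15 + (2/15)x − (114.8 - 0.2x) = 30, so x' = 409.
Then Pb = 114.8 − 0.2·409 = 33 and Ps = 127/15 + (2/15)·409 = 63.
ΔCS = ½(319 + 409)(51 − 33) = 6552; ΔPS = ½(319 + 409)(63 − 51) = 4368.
Government spending = 30 × 409 = 12270.
DWL = ½ × 30 × (409 − 319) = 1350; fraction = 1350 / 12270 = 45/409.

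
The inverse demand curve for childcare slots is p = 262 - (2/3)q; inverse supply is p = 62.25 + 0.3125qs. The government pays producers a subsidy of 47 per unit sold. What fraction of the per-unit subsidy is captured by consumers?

Pre-subsidy: 262 - (2/3)q = 62.25 + 0.3125q gives q* = 204 and p* = 126.
With the subsidy, sellers receive ps = pb + 47 for each unit, where pb is the price buyers pay.
On the curves, pb = 262 - (2/3)q and ps = 62.25 + 0.3125q; the wedge ps − pb = 47 gives 62.25 + 0.3125q − (262 - (2/3)q) = 47, so q' = 252.
Then pb = 262 − (2/3)·252 = 94 and ps = 62.25 + 0.3125·252 = 141.
Buyers' price falls by p* − pb = 126 − 94 = 32; sellers' price rises by ps − p* = 141 − 126 = 15.
So consumers capture 32/47 = 32/47 of each unit of subsidy.

Consumer share = 32/47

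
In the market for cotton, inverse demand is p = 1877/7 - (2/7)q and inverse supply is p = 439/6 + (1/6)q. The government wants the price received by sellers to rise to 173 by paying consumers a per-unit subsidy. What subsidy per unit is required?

Required subsidy s = 76 per unit

At a seller price of 173, quantity supplied is -439 + 6·173 = 599.
Buyers absorb 599 only when they pay pb = 1877/7 − (2/7)·599 = 97.
s = ps − pb = 173 − 97 = 76.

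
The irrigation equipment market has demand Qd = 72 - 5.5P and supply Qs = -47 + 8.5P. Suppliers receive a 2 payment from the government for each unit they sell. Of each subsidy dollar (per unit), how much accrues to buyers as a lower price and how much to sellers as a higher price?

Pre-subsidy: 72 - 5.5P = -47 + 8.5P gives P* = 8.5, Q* = 25.25.
With the subsidy, sellers receive Ps = Pb + 2 for each unit, where Pb is the price buyers pay.
Supply in terms of Pb becomes Qs = -47 + 8.5(Pb + 2) = -30 + 8.5Pb. Setting this equal to demand: 72 - 5.5Pb = -30 + 8.5Pb, so Pb = 51/7.
Sellers receive Ps = 51/7 + 2 = 65/7; Q' = 72 − 5.5·(51/7) = 447/14.
Buyers' price falls by P* − Pb = 8.5 − 51/7 = 17/14; sellers' price rises by Ps − P* = 65/7 − 8.5 = 11/14.

Buyers gain 17/14 per unit; sellers gain 11/14 per unit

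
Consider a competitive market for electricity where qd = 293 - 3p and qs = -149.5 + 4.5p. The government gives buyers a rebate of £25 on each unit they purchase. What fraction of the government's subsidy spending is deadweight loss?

Pre-subsidy: 293 - 3p = -149.5 + 4.5p gives p* = 59, q* = 116.
With the rebate, buyers effectively pay pb = ps − 25, where ps is the price sellers receive.
Demand in terms of ps becomes qd = 293 − 3(ps − 25) = 368 - 3ps. Setting this equal to supply: 368 - 3ps = -149.5 + 4.5ps, so ps = 69.
Buyers pay pb = 69 − 25 = 44; q' = -149.5 + 4.5·69 = 161.
ΔCS = ½(116 + 161)(59 − 44) = 2077.5; ΔPS = ½(116 + 161)(69 − 59) = 1385.
Government spending = 25 × 161 = 4025.
DWL = ½ × 25 × (161 − 116) = 562.5; fraction = 562.5 / 4025 = 45/322.

DWL / government spending = 45/322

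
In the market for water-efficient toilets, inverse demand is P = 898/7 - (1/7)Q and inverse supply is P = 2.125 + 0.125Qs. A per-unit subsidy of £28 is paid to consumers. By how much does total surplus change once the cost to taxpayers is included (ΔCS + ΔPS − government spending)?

Net change in total surplus = -21952/15

Pre-subsidy: 898/7 - (1/7)Q = 2.125 + 0.125Q gives Q* = 471 and P* = 61.
With the rebate, buyers effectively pay Pb = Ps − 28, where Ps is the price sellers receive.
On the curves, Pb = 898/7 - (1/7)Q and Ps = 2.125 + 0.125Q; the wedge Ps − Pb = 28 gives 2.125 + 0.125Q − (898/7 - (1/7)Q) = 28, so Q' = 8633/15.
Then Pb = 898/7 − (1/7)·(8633/15) = 691/15 and Ps = 2.125 + 0.125·(8633/15) = 1111/15.
ΔCS = ½(471 + 8633/15)(61 − 691/15) = 1758176/225; ΔPS = ½(471 + 8633/15)(1111/15 − 61) = 1538404/225.
Government spending = 28 × 8633/15 = 241724/15.
Net change = 1758176/225 + 1538404/225 − 241724/15 = -21952/15. The loss equals the DWL triangle ½·28·1568/15.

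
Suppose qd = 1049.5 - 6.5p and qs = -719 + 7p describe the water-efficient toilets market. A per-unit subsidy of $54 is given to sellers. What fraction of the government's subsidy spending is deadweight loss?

Pre-subsidy: 1049.5 - 6.5p = -719 + 7p gives p* = 131, q* = 198.
With the subsidy, sellers receive ps = pb + 54 for each unit, where pb is the price buyers pay.
Supply in terms of pb becomes qs = -719 + 7(pb + 54) = -341 + 7pb. Setting this equal to demand: 1049.5 - 6.5pb = -341 + 7pb, so pb = 103.
Sellers receive ps = 103 + 54 = 157; q' = 1049.5 − 6.5·103 = 380.
ΔCS = ½(198 + 380)(131 − 103) = 8092; ΔPS = ½(198 + 380)(157 − 131) = 7514.
Government spending = 54 × 380 = 20520.
DWL = ½ × 54 × (380 − 198) = 4914; fraction = 4914 / 20520 = 91/380.

DWL / government spending = 91/380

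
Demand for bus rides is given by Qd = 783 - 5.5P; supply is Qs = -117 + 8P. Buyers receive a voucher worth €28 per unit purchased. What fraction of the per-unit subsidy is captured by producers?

Producer share = 11/27

Pre-subsidy: 783 - 5.5P = -117 + 8P gives P* = 200/3, Q* = 1249/3.
With the rebate, buyers effectively pay Pb = Ps − 28, where Ps is the price sellers receive.
Demand in terms of Ps becomes Qd = 783 − 5.5(Ps − 28) = 937 - 5.5Ps. Setting this equal to supply: 937 - 5.5Ps = -117 + 8Ps, so Ps = 2108/27.
Buyers pay Pb = 2108/27 − 28 = 1352/27; Q' = -117 + 8·(2108/27) = 13705/27.
Buyers' price falls by P* − Pb = 200/3 − 1352/27 = 448/27; sellers' price rises by Ps − P* = 2108/27 − 200/3 = 308/27.
So producers capture (308/27)/28 = 11/27 of each unit of subsidy.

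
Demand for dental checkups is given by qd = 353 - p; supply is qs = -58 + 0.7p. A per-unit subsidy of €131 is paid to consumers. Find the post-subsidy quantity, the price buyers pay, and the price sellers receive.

Pre-subsidy: 353 - p = -58 + 0.7p gives p* = 4110/17, q* = 1891/17.
With the rebate, buyers effectively pay pb = ps − 131, where ps is the price sellers receive.
Demand in terms of ps becomes qd = 353 − 1(ps − 131) = 484 - ps. Setting this equal to supply: 484 - ps = -58 + 0.7ps, so ps = 5420/17.
Buyers pay pb = 5420/17 − 131 = 3193/17; q' = -58 + 0.7·(5420/17) = 2808/17.

q' = 2808/17; buyers pay 3193/17; sellers receive 5420/17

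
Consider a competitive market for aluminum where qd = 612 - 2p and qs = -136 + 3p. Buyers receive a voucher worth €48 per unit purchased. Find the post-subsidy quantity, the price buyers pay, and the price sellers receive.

Pre-subsidy: 612 - 2p = -136 + 3p gives p* = 149.6, q* = 312.8.
With the rebate, buyers effectively pay pb = ps − 48, where ps is the price sellers receive.
Demand in terms of ps becomes qd = 612 − 2(ps − 48) = 708 - 2ps. Setting this equal to supply: 708 - 2ps = -136 + 3ps, so ps = 168.8.
Buyers pay pb = 168.8 − 48 = 120.8; q' = -136 + 3·168.8 = 370.4.

q' = 370.4; buyers pay €120.8; sellers receive €168.8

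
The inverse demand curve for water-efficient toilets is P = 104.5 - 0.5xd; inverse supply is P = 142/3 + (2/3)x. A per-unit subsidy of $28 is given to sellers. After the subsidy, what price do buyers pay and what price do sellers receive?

Buyers pay $68; sellers receive $96

Pre-subsidy: 104.5 - 0.5x = 142/3 + (2/3)x gives x* = 49 and P* = 80.
With the subsidy, sellers receive Ps = Pb + 28 for each unit, where Pb is the price buyers pay.
On the curves, Pb = 104.5 - 0.5x and Ps = 142/3 + (2/3)x; the wedge Ps − Pb = 28 gives 142/3 + (2/3)x − (104.5 - 0.5x) = 28, so x' = 73.
Then Pb = 104.5 − 0.5·73 = 68 and Ps = 142/3 + (2/3)·73 = 96.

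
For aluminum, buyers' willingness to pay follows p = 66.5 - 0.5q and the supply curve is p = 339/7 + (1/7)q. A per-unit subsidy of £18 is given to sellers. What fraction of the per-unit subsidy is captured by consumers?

Pre-subsidy: 66.5 - 0.5q = 339/7 + (1/7)q gives q* = 253/9 and p* = 472/9.
With the subsidy, sellers receive ps = pb + 18 for each unit, where pb is the price buyers pay.
On the curves, pb = 66.5 - 0.5q and ps = 339/7 + (1/7)q; the wedge ps − pb = 18 gives 339/7 + (1/7)q − (66.5 - 0.5q) = 18, so q' = 505/9.
Then pb = 66.5 − 0.5·(505/9) = 346/9 and ps = 339/7 + (1/7)·(505/9) = 508/9.
Buyers' price falls by p* − pb = 472/9 − 346/9 = 14; sellers' price rises by ps − p* = 508/9 − 472/9 = 4.
So consumers capture 14/18 = 7/9 of each unit of subsidy.

Consumer share = 7/9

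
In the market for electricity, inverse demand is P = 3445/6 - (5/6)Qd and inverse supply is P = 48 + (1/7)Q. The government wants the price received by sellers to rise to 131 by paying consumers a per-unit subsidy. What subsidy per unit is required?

Required subsidy s = 41 per unit

At a seller price of 131, quantity supplied is -336 + 7·131 = 581.
Buyers absorb 581 only when they pay Pb = 3445/6 − (5/6)·581 = 90.
s = Ps − Pb = 131 − 90 = 41.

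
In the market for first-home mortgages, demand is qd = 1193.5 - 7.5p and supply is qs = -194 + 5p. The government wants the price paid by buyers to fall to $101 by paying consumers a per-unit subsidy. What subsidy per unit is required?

At a buyer price of 101, quantity demanded is 1193.5 − 7.5·101 = 436.
Sellers supply 436 only when they receive ps with -194 + 5·ps = 436, i.e. ps = 126.
s = ps − pb = 126 − 101 = 25.

Required subsidy s = $25 per unit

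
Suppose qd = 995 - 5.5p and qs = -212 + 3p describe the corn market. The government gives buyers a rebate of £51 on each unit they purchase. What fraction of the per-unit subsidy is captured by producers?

Producer share = 11/17

Pre-subsidy: 995 - 5.5p = -212 + 3p gives p* = 142, q* = 214.
With the rebate, buyers effectively pay pb = ps − 51, where ps is the price sellers receive.
Demand in terms of ps becomes qd = 995 − 5.5(ps − 51) = 1275.5 - 5.5ps. Setting this equal to supply: 1275.5 - 5.5ps = -212 + 3ps, so ps = 175.
Buyers pay pb = 175 − 51 = 124; q' = -212 + 3·175 = 313.
Buyers' price falls by p* − pb = 142 − 124 = 18; sellers' price rises by ps − p* = 175 − 142 = 33.
So producers capture 33/51 = 11/17 of each unit of subsidy.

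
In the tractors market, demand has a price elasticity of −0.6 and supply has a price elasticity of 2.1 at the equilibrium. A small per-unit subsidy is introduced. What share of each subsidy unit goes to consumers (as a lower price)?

For a small subsidy around the equilibrium, the benefit split depends on the relative slopes, which at a point are proportional to the elasticities.
Buyer share = εs/(εs + |εd|) = 2.1/(2.1 + 0.6) = 7/9; seller share = |εd|/(εs + |εd|) = 2/9.

Consumer share = 7/9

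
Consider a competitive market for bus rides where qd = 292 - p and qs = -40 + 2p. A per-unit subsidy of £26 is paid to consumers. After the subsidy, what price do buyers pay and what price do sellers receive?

Pre-subsidy: 292 - p = -40 + 2p gives p* = 332/3, q* = 544/3.
With the rebate, buyers effectively pay pb = ps − 26, where ps is the price sellers receive.
Demand in terms of ps becomes qd = 292 − 1(ps − 26) = 318 - ps. Setting this equal to supply: 318 - ps = -40 + 2ps, so ps = 358/3.
Buyers pay pb = 358/3 − 26 = 280/3; q' = -40 + 2·(358/3) = 596/3.

Buyers pay 280/3; sellers receive 358/3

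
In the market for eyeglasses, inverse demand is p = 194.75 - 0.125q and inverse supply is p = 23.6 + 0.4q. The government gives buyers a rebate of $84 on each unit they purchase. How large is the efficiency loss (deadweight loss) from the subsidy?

Pre-subsidy: 194.75 - 0.125q = 23.6 + 0.4q gives q* = 326 and p* = 154.
With the rebate, buyers effectively pay pb = ps − 84, where ps is the price sellers receive.
On the curves, pb = 194.75 - 0.125q and ps = 23.6 + 0.4q; the wedge ps − pb = 84 gives 23.6 + 0.4q − (194.75 - 0.125q) = 84, so q' = 486.
Then pb = 194.75 − 0.125·486 = 134 and ps = 23.6 + 0.4·486 = 218.
The subsidy expands output by 486 − 326 = 160 past the efficient level; on those units the gap between marginal cost and willingness to pay runs from 0 up to 84.
DWL = ½ × 84 × 160 = 6720.

Deadweight loss = $6720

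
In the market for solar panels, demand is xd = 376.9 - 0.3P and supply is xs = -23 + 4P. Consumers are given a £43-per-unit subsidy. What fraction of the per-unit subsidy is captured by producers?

Pre-subsidy: 376.9 - 0.3P = -23 + 4P gives P* = 93, x* = 349.
With the rebate, buyers effectively pay Pb = Ps − 43, where Ps is the price sellers receive.
Demand in terms of Ps becomes xd = 376.9 − 0.3(Ps − 43) = 389.8 - 0.3Ps. Setting this equal to supply: 389.8 - 0.3Ps = -23 + 4Ps, so Ps = 96.
Buyers pay Pb = 96 − 43 = 53; x' = -23 + 4·96 = 361.
Buyers' price falls by P* − Pb = 93 − 53 = 40; sellers' price rises by Ps − P* = 96 − 93 = 3.
So producers capture 3/43 = 3/43 of each unit of subsidy.

Producer share = 3/43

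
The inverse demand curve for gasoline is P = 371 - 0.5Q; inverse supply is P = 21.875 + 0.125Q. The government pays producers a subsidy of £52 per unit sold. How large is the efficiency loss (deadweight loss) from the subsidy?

Pre-subsidy: 371 - 0.5Q = 21.875 + 0.125Q gives Q* = 558.6 and P* = 91.7.
With the subsidy, sellers receive Ps = Pb + 52 for each unit, where Pb is the price buyers pay.
On the curves, Pb = 371 - 0.5Q and Ps = 21.875 + 0.125Q; the wedge Ps − Pb = 52 gives 21.875 + 0.125Q − (371 - 0.5Q) = 52, so Q' = 641.8.
Then Pb = 371 − 0.5·641.8 = 50.1 and Ps = 21.875 + 0.125·641.8 = 102.1.
The subsidy expands output by 641.8 − 558.6 = 83.2 past the efficient level; on those units the gap between marginal cost and willingness to pay runs from 0 up to 52.
DWL = ½ × 52 × 83.2 = 2163.2.

Deadweight loss = £2163.2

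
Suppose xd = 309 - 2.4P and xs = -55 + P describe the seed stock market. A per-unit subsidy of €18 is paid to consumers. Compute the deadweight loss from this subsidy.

Pre-subsidy: 309 - 2.4P = -55 + P gives P* = 1820/17, x* = 885/17.
With the rebate, buyers effectively pay Pb = Ps − 18, where Ps is the price sellers receive.
Demand in terms of Ps becomes xd = 309 − 2.4(Ps − 18) = 352.2 - 2.4Ps. Setting this equal to supply: 352.2 - 2.4Ps = -55 + Ps, so Ps = 2036/17.
Buyers pay Pb = 2036/17 − 18 = 1730/17; x' = -55 + 1·(2036/17) = 1101/17.
The subsidy expands output by 1101/17 − 885/17 = 216/17 past the efficient level; on those units the gap between marginal cost and willingness to pay runs from 0 up to 18.
DWL = ½ × 18 × 216/17 = 1944/17.

Deadweight loss = 1944/17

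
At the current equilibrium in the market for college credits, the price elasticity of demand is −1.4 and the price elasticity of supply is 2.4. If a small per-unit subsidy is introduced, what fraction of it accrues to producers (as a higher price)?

For a small subsidy around the equilibrium, the benefit split depends on the relative slopes, which at a point are proportional to the elasticities.
Buyer share = εs/(εs + |εd|) = 2.4/(2.4 + 1.4) = 12/19; seller share = |εd|/(εs + |εd|) = 7/19.
So producers capture 7/19 of the subsidy.

Producer share = 7/19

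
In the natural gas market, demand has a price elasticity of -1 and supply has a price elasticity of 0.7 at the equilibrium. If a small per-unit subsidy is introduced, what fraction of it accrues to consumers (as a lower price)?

Consumer share = 7/17

For a small subsidy around the equilibrium, the benefit split depends on the relative slopes, which at a point are proportional to the elasticities.
Buyer share = εs/(εs + |εd|) = 0.7/(0.7 + 1) = 7/17; seller share = |εd|/(εs + |εd|) = 10/17.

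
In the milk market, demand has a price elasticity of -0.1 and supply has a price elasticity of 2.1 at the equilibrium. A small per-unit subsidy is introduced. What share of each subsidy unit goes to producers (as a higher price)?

For a small subsidy around the equilibrium, the benefit split depends on the relative slopes, which at a point are proportional to the elasticities.
Buyer share = εs/(εs + |εd|) = 2.1/(2.1 + 0.1) = 21/22; seller share = |εd|/(εs + |εd|) = 1/22.
So producers capture 1/22 of the subsidy.

Producer share = 1/22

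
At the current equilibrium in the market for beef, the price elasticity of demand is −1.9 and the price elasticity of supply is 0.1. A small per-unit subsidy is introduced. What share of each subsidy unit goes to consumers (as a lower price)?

Consumer share = 0.05

For a small subsidy around the equilibrium, the benefit split depends on the relative slopes, which at a point are proportional to the elasticities.
Buyer share = εs/(εs + |εd|) = 0.1/(0.1 + 1.9) = 0.05; seller share = |εd|/(εs + |εd|) = 0.95.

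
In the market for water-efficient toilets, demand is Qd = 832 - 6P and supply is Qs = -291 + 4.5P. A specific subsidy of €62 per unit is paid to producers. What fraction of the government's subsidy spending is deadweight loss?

DWL / government spending = 31/136

Pre-subsidy: 832 - 6P = -291 + 4.5P gives P* = 2246/21, Q* = 1332/7.
With the subsidy, sellers receive Ps = Pb + 62 for each unit, where Pb is the price buyers pay.
Supply in terms of Pb becomes Qs = -291 + 4.5(Pb + 62) = -12 + 4.5Pb. Setting this equal to demand: 832 - 6Pb = -12 + 4.5Pb, so Pb = 1688/21.
Sellers receive Ps = 1688/21 + 62 = 2990/21; Q' = 832 − 6·(1688/21) = 2448/7.
ΔCS = ½(1332/7 + 2448/7)(2246/21 − 1688/21) = 50220/7; ΔPS = ½(1332/7 + 2448/7)(2990/21 − 2246/21) = 66960/7.
Government spending = 62 × 2448/7 = 151776/7.
DWL = ½ × 62 × (2448/7 − 1332/7) = 34596/7; fraction = (34596/7) / (151776/7) = 31/136.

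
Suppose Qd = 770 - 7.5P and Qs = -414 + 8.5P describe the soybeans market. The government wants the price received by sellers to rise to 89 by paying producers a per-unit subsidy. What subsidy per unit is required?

At a seller price of 89, quantity supplied is -414 + 8.5·89 = 342.5.
Buyers absorb 342.5 only when they pay Pb with 770 − 7.5·Pb = 342.5, i.e. Pb = 57.
s = Ps − Pb = 89 − 57 = 32.

Required subsidy s = 32 per unit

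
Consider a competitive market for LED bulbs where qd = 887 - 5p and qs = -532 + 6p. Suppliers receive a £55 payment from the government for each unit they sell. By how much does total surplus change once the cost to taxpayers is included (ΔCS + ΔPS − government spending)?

Net change in total surplus = -£4125

Pre-subsidy: 887 - 5p = -532 + 6p gives p* = 129, q* = 242.
With the subsidy, sellers receive ps = pb + 55 for each unit, where pb is the price buyers pay.
Supply in terms of pb becomes qs = -532 + 6(pb + 55) = -202 + 6pb. Setting this equal to demand: 887 - 5pb = -202 + 6pb, so pb = 99.
Sellers receive ps = 99 + 55 = 154; q' = 887 − 5·99 = 392.
ΔCS = ½(242 + 392)(129 − 99) = 9510; ΔPS = ½(242 + 392)(154 − 129) = 7925.
Government spending = 55 × 392 = 21560.
Net change = 9510 + 7925 − 21560 = -4125. The loss equals the DWL triangle ½·55·150.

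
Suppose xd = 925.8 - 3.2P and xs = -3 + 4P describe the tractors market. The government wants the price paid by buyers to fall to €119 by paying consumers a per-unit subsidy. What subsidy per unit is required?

At a buyer price of 119, quantity demanded is 925.8 − 3.2·119 = 545.
Sellers supply 545 only when they receive Ps with -3 + 4·Ps = 545, i.e. Ps = 137.
s = Ps − Pb = 137 − 119 = 18.

Required subsidy s = €18 per unit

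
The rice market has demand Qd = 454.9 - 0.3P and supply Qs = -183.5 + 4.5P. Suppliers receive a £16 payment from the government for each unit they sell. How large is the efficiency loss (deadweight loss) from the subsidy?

Deadweight loss = £36

Pre-subsidy: 454.9 - 0.3P = -183.5 + 4.5P gives P* = 133, Q* = 415.
With the subsidy, sellers receive Ps = Pb + 16 for each unit, where Pb is the price buyers pay.
Supply in terms of Pb becomes Qs = -183.5 + 4.5(Pb + 16) = -111.5 + 4.5Pb. Setting this equal to demand: 454.9 - 0.3Pb = -111.5 + 4.5Pb, so Pb = 118.
Sellers receive Ps = 118 + 16 = 134; Q' = 454.9 − 0.3·118 = 419.5.
The subsidy expands output by 419.5 − 415 = 4.5 past the efficient level; on those units the gap between marginal cost and willingness to pay runs from 0 up to 16.
DWL = ½ × 16 × 4.5 = 36.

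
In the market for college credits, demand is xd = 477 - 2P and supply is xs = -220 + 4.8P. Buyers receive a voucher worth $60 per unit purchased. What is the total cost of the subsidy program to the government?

Pre-subsidy: 477 - 2P = -220 + 4.8P gives P* = 102.5, x* = 272.
With the rebate, buyers effectively pay Pb = Ps − 60, where Ps is the price sellers receive.
Demand in terms of Ps becomes xd = 477 − 2(Ps − 60) = 597 - 2Ps. Setting this equal to supply: 597 - 2Ps = -220 + 4.8Ps, so Ps = 4085/34.
Buyers pay Pb = 4085/34 − 60 = 2045/34; x' = -220 + 4.8·(4085/34) = 6064/17.
Government outlay = subsidy × quantity = 60 × 6064/17 = 363840/17.

Government cost = 363840/17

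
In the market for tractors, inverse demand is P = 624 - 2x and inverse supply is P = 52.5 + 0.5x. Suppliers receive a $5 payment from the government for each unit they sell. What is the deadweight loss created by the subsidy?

Deadweight loss = $5

Pre-subsidy: 624 - 2x = 52.5 + 0.5x gives x* = 228.6 and P* = 166.8.
With the subsidy, sellers receive Ps = Pb + 5 for each unit, where Pb is the price buyers pay.
On the curves, Pb = 624 - 2x and Ps = 52.5 + 0.5x; the wedge Ps − Pb = 5 gives 52.5 + 0.5x − (624 - 2x) = 5, so x' = 230.6.
Then Pb = 624 − 2·230.6 = 162.8 and Ps = 52.5 + 0.5·230.6 = 167.8.
The subsidy expands output by 230.6 − 228.6 = 2 past the efficient level; on those units the gap between marginal cost and willingness to pay runs from 0 up to 5.
DWL = ½ × 5 × 2 = 5.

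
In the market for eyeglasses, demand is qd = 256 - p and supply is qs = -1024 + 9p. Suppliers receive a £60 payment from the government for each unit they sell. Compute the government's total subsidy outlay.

Government cost = £10920

Pre-subsidy: 256 - p = -1024 + 9p gives p* = 128, q* = 128.
With the subsidy, sellers receive ps = pb + 60 for each unit, where pb is the price buyers pay.
Supply in terms of pb becomes qs = -1024 + 9(pb + 60) = -484 + 9pb. Setting this equal to demand: 256 - pb = -484 + 9pb, so pb = 74.
Sellers receive ps = 74 + 60 = 134; q' = 256 − 1·74 = 182.
Government outlay = subsidy × quantity = 60 × 182 = 10920.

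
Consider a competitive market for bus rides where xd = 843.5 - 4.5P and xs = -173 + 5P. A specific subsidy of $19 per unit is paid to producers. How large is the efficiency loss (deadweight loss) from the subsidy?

Deadweight loss = $427.5

Pre-subsidy: 843.5 - 4.5P = -173 + 5P gives P* = 107, x* = 362.
With the subsidy, sellers receive Ps = Pb + 19 for each unit, where Pb is the price buyers pay.
Supply in terms of Pb becomes xs = -173 + 5(Pb + 19) = -78 + 5Pb. Setting this equal to demand: 843.5 - 4.5Pb = -78 + 5Pb, so Pb = 97.
Sellers receive Ps = 97 + 19 = 116; x' = 843.5 − 4.5·97 = 407.
The subsidy expands output by 407 − 362 = 45 past the efficient level; on those units the gap between marginal cost and willingness to pay runs from 0 up to 19.
DWL = ½ × 19 × 45 = 427.5.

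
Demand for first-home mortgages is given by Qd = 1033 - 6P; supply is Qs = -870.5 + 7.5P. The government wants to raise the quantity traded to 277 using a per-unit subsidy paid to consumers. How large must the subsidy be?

At Q = 277, invert demand for the buyer price: Pb = (1033 − 277)/6 = 126; invert supply for the seller price: Ps = (277 − (-870.5))/7.5 = 153.
The subsidy must fill the gap: s = Ps − Pb = 153 − 126 = 27.

Required subsidy s = 27 per unit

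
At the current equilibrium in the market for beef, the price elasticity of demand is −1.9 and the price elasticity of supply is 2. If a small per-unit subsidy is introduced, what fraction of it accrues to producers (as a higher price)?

Producer share = 19/39

For a small subsidy around the equilibrium, the benefit split depends on the relative slopes, which at a point are proportional to the elasticities.
Buyer share = εs/(εs + |εd|) = 2/(2 + 1.9) = 20/39; seller share = |εd|/(εs + |εd|) = 19/39.
So producers capture 19/39 of the subsidy.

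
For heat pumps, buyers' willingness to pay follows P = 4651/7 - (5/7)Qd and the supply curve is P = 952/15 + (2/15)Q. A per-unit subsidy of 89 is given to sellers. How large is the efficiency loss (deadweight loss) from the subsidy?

Deadweight loss = 4672.5

Pre-subsidy: 4651/7 - (5/7)Q = 952/15 + (2/15)Q gives Q* = 709 and P* = 158.
With the subsidy, sellers receive Ps = Pb + 89 for each unit, where Pb is the price buyers pay.
On the curves, Pb = 4651/7 - (5/7)Q and Ps = 952/15 + (2/15)Q; the wedge Ps − Pb = 89 gives 952/15 + (2/15)Q − (4651/7 - (5/7)Q) = 89, so Q' = 814.
Then Pb = 4651/7 − (5/7)·814 = 83 and Ps = 952/15 + (2/15)·814 = 172.
The subsidy expands output by 814 − 709 = 105 past the efficient level; on those units the gap between marginal cost and willingness to pay runs from 0 up to 89.
DWL = ½ × 89 × 105 = 4672.5.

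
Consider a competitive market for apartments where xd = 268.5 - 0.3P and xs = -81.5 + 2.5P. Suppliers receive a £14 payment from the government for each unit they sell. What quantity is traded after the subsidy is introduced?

Pre-subsidy: 268.5 - 0.3P = -81.5 + 2.5P gives P* = 125, x* = 231.
With the subsidy, sellers receive Ps = Pb + 14 for each unit, where Pb is the price buyers pay.
Supply in terms of Pb becomes xs = -81.5 + 2.5(Pb + 14) = -46.5 + 2.5Pb. Setting this equal to demand: 268.5 - 0.3Pb = -46.5 + 2.5Pb, so Pb = 112.5.
Sellers receive Ps = 112.5 + 14 = 126.5; x' = 268.5 − 0.3·112.5 = 234.75.

x' = 234.75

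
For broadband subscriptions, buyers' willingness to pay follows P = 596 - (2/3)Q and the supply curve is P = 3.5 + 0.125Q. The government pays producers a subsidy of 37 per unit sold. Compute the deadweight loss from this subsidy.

Pre-subsidy: 596 - (2/3)Q = 3.5 + 0.125Q gives Q* = 14220/19 and P* = 1844/19.
With the subsidy, sellers receive Ps = Pb + 37 for each unit, where Pb is the price buyers pay.
On the curves, Pb = 596 - (2/3)Q and Ps = 3.5 + 0.125Q; the wedge Ps − Pb = 37 gives 3.5 + 0.125Q − (596 - (2/3)Q) = 37, so Q' = 15108/19.
Then Pb = 596 − (2/3)·(15108/19) = 1252/19 and Ps = 3.5 + 0.125·(15108/19) = 1955/19.
The subsidy expands output by 15108/19 − 14220/19 = 888/19 past the efficient level; on those units the gap between marginal cost and willingness to pay runs from 0 up to 37.
DWL = ½ × 37 × 888/19 = 16428/19.

Deadweight loss = 16428/19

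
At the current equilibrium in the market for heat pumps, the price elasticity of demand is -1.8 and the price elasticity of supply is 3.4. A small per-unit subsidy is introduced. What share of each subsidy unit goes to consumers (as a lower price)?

For a small subsidy around the equilibrium, the benefit split depends on the relative slopes, which at a point are proportional to the elasticities.
Buyer share = εs/(εs + |εd|) = 3.4/(3.4 + 1.8) = 17/26; seller share = |εd|/(εs + |εd|) = 9/26.

Consumer share = 17/26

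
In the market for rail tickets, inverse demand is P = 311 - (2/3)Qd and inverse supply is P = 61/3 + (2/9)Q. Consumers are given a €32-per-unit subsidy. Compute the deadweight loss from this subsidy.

Pre-subsidy: 311 - (2/3)Q = 61/3 + (2/9)Q gives Q* = 327 and P* = 93.
With the rebate, buyers effectively pay Pb = Ps − 32, where Ps is the price sellers receive.
On the curves, Pb = 311 - (2/3)Q and Ps = 61/3 + (2/9)Q; the wedge Ps − Pb = 32 gives 61/3 + (2/9)Q − (311 - (2/3)Q) = 32, so Q' = 363.
Then Pb = 311 − (2/3)·363 = 69 and Ps = 61/3 + (2/9)·363 = 101.
The subsidy expands output by 363 − 327 = 36 past the efficient level; on those units the gap between marginal cost and willingness to pay runs from 0 up to 32.
DWL = ½ × 32 × 36 = 576.

Deadweight loss = €576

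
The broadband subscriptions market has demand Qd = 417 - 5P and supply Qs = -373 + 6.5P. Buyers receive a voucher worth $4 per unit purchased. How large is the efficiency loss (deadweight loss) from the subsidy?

Pre-subsidy: 417 - 5P = -373 + 6.5P gives P* = 1580/23, Q* = 1691/23.
With the rebate, buyers effectively pay Pb = Ps − 4, where Ps is the price sellers receive.
Demand in terms of Ps becomes Qd = 417 − 5(Ps − 4) = 437 - 5Ps. Setting this equal to supply: 437 - 5Ps = -373 + 6.5Ps, so Ps = 1620/23.
Buyers pay Pb = 1620/23 − 4 = 1528/23; Q' = -373 + 6.5·(1620/23) = 1951/23.
The subsidy expands output by 1951/23 − 1691/23 = 260/23 past the efficient level; on those units the gap between marginal cost and willingness to pay runs from 0 up to 4.
DWL = ½ × 4 × 260/23 = 520/23.

Deadweight loss = 520/23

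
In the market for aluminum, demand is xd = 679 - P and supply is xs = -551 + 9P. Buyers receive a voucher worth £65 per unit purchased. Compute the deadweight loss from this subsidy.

Deadweight loss = £1901.25

Pre-subsidy: 679 - P = -551 + 9P gives P* = 123, x* = 556.
With the rebate, buyers effectively pay Pb = Ps − 65, where Ps is the price sellers receive.
Demand in terms of Ps becomes xd = 679 − 1(Ps − 65) = 744 - Ps. Setting this equal to supply: 744 - Ps = -551 + 9Ps, so Ps = 129.5.
Buyers pay Pb = 129.5 − 65 = 64.5; x' = -551 + 9·129.5 = 614.5.
The subsidy expands output by 614.5 − 556 = 58.5 past the efficient level; on those units the gap between marginal cost and willingness to pay runs from 0 up to 65.
DWL = ½ × 65 × 58.5 = 1901.25.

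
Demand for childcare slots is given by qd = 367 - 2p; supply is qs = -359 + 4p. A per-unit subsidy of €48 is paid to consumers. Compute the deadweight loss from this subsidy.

Pre-subsidy: 367 - 2p = -359 + 4p gives p* = 121, q* = 125.
With the rebate, buyers effectively pay pb = ps − 48, where ps is the price sellers receive.
Demand in terms of ps becomes qd = 367 − 2(ps − 48) = 463 - 2ps. Setting this equal to supply: 463 - 2ps = -359 + 4ps, so ps = 137.
Buyers pay pb = 137 − 48 = 89; q' = -359 + 4·137 = 189.
The subsidy expands output by 189 − 125 = 64 past the efficient level; on those units the gap between marginal cost and willingness to pay runs from 0 up to 48.
DWL = ½ × 48 × 64 = 1536.

Deadweight loss = €1536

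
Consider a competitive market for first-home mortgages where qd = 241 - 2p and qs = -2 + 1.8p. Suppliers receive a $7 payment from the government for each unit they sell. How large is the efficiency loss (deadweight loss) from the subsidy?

Deadweight loss = 441/19

Pre-subsidy: 241 - 2p = -2 + 1.8p gives p* = 1215/19, q* = 2149/19.
With the subsidy, sellers receive ps = pb + 7 for each unit, where pb is the price buyers pay.
Supply in terms of pb becomes qs = -2 + 1.8(pb + 7) = 10.6 + 1.8pb. Setting this equal to demand: 241 - 2pb = 10.6 + 1.8pb, so pb = 1152/19.
Sellers receive ps = 1152/19 + 7 = 1285/19; q' = 241 − 2·(1152/19) = 2275/19.
The subsidy expands output by 2275/19 − 2149/19 = 126/19 past the efficient level; on those units the gap between marginal cost and willingness to pay runs from 0 up to 7.
DWL = ½ × 7 × 126/19 = 441/19.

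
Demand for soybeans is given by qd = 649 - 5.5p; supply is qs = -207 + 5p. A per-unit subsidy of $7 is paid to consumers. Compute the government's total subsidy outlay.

Government cost = 4598/3

Pre-subsidy: 649 - 5.5p = -207 + 5p gives p* = 1712/21, q* = 4213/21.
With the rebate, buyers effectively pay pb = ps − 7, where ps is the price sellers receive.
Demand in terms of ps becomes qd = 649 − 5.5(ps − 7) = 687.5 - 5.5ps. Setting this equal to supply: 687.5 - 5.5ps = -207 + 5ps, so ps = 1789/21.
Buyers pay pb = 1789/21 − 7 = 1642/21; q' = -207 + 5·(1789/21) = 4598/21.
Government outlay = subsidy × quantity = 7 × 4598/21 = 4598/3.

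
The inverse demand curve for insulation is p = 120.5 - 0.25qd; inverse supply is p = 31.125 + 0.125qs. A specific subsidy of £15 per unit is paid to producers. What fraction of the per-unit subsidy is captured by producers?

Producer share = 1/3

Pre-subsidy: 120.5 - 0.25q = 31.125 + 0.125q gives q* = 715/3 and p* = 731/12.
With the subsidy, sellers receive ps = pb + 15 for each unit, where pb is the price buyers pay.
On the curves, pb = 120.5 - 0.25q and ps = 31.125 + 0.125q; the wedge ps − pb = 15 gives 31.125 + 0.125q − (120.5 - 0.25q) = 15, so q' = 835/3.
Then pb = 120.5 − 0.25·(835/3) = 611/12 and ps = 31.125 + 0.125·(835/3) = 791/12.
Buyers' price falls by p* − pb = 731/12 − 611/12 = 10; sellers' price rises by ps − p* = 791/12 − 731/12 = 5.
So producers capture 5/15 = 1/3 of each unit of subsidy.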